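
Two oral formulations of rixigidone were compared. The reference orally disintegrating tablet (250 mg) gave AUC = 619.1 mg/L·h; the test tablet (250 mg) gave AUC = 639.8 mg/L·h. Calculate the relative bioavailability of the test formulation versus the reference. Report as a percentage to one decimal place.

F_rel = 103.3%

F_rel = (AUC_test/D_test) / (AUC_ref/D_ref)
      = (639.8/250) / (619.1/250)
      = 2.5592 / 2.4764 = 1.0334 = 103.34%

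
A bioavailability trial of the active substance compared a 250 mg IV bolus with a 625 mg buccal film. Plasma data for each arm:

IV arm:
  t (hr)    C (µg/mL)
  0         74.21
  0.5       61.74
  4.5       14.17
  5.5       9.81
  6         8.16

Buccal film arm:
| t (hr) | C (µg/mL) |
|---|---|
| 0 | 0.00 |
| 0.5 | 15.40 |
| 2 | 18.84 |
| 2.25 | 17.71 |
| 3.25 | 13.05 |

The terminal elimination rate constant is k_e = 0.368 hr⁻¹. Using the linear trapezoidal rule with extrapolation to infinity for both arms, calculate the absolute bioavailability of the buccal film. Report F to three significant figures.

Trapezoidal AUC_0→6 (IV):
  [0→0.5]: (74.21+61.74)/2 × 0.5 = 33.9875
  [0.5→4.5]: (61.74+14.17)/2 × 4 = 151.82
  [4.5→5.5]: (14.17+9.81)/2 × 1 = 11.99
  [5.5→6]: (9.81+8.16)/2 × 0.5 = 4.4925
  Sum = 202.29 µg/mL·hr
IV tail: 8.16/0.368 = 22.174; AUC_iv,0→∞ = 202.29 + 22.174 = 224.464 µg/mL·hr
Trapezoidal AUC_0→3.25 (buccal film):
  [0→0.5]: (0.00+15.40)/2 × 0.5 = 3.85
  [0.5→2]: (15.40+18.84)/2 × 1.5 = 25.68
  [2→2.25]: (18.84+17.71)/2 × 0.25 = 4.56875
  [2.25→3.25]: (17.71+13.05)/2 × 1 = 15.38
  Sum = 49.47875 µg/mL·hr
buccal film tail: 13.05/0.368 = 35.462; AUC_ev,0→∞ = 49.47875 + 35.462 = 84.94075 µg/mL·hr
F = (AUC_ev/D_ev)/(AUC_iv/D_iv) = (84.94075/625)/(224.464/250) = 0.1359052/0.897856 = 0.1514

F = 0.151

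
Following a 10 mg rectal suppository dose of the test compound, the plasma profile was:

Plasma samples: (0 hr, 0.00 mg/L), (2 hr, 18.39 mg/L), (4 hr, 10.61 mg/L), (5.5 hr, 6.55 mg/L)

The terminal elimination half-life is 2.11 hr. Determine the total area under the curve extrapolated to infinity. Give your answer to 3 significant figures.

AUC = 80.2 mg/L·hr

Trapezoidal AUC_0→5.5:
  [0→2]: (0.00+18.39)/2 × 2 = 18.39
  [2→4]: (18.39+10.61)/2 × 2 = 29.0
  [4→5.5]: (10.61+6.55)/2 × 1.5 = 12.87
  Sum = 60.26 mg/L·hr
k_e = ln2 / t½ = 0.693147 / 2.11 = 0.3285 hr^-1
Extrapolated tail: C_last / k_e = 6.55 / 0.3285 = 19.939
AUC_0→∞ = 60.26 + 19.939 = 80.199 mg/L·hr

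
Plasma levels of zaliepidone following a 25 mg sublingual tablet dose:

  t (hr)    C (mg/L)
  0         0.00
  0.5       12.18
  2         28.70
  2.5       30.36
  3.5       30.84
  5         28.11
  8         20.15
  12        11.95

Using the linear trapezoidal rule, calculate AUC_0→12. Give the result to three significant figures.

AUC = 260 mg/L·hr

Trapezoidal AUC_0→12:
  [0→0.5]: (0.00+12.18)/2 × 0.5 = 3.045
  [0.5→2]: (12.18+28.70)/2 × 1.5 = 30.66
  [2→2.5]: (28.70+30.36)/2 × 0.5 = 14.765
  [2.5→3.5]: (30.36+30.84)/2 × 1 = 30.6
  [3.5→5]: (30.84+28.11)/2 × 1.5 = 44.2125
  [5→8]: (28.11+20.15)/2 × 3 = 72.39
  [8→12]: (20.15+11.95)/2 × 4 = 64.2
  Sum = 259.8725 mg/L·hr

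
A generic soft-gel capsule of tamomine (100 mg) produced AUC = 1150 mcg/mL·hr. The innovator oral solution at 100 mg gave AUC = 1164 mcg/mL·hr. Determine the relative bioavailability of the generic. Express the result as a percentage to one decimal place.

F_rel = (AUC_test/D_test) / (AUC_ref/D_ref)
      = (1150/100) / (1164/100)
      = 11.5 / 11.64 = 0.9880 = 98.80%

F_rel = 98.8%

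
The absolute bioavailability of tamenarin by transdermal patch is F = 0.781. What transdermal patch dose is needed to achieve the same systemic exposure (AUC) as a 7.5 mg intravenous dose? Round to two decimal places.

D_transdermal = 9.60 mg

For equal systemic exposure: F × D_ev = D_iv
D_ev = D_iv / F = 7.5 / 0.781 = 9.60307 mg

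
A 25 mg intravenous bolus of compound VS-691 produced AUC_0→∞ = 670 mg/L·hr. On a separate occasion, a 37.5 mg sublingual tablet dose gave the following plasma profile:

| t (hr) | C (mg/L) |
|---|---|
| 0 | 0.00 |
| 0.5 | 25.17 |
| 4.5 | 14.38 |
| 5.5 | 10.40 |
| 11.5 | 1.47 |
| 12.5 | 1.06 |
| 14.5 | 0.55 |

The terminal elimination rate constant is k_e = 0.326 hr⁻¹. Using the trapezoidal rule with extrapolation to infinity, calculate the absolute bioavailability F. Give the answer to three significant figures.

Trapezoidal AUC_0→14.5 (sublingual tablet):
  [0→0.5]: (0.00+25.17)/2 × 0.5 = 6.2925
  [0.5→4.5]: (25.17+14.38)/2 × 4 = 79.1
  [4.5→5.5]: (14.38+10.40)/2 × 1 = 12.39
  [5.5→11.5]: (10.40+1.47)/2 × 6 = 35.61
  [11.5→12.5]: (1.47+1.06)/2 × 1 = 1.265
  [12.5→14.5]: (1.06+0.55)/2 × 2 = 1.61
  Sum = 136.2675 mg/L·hr
Tail: C_last/k_e = 0.55/0.326 = 1.687
AUC_0→∞ (sublingual tablet) = 136.2675 + 1.687 = 137.9545 mg/L·hr
F = (AUC_ev/D_ev)/(AUC_iv/D_iv) = (137.9545/37.5)/(670/25) = 3.67879/26.8 = 0.1373

F = 0.137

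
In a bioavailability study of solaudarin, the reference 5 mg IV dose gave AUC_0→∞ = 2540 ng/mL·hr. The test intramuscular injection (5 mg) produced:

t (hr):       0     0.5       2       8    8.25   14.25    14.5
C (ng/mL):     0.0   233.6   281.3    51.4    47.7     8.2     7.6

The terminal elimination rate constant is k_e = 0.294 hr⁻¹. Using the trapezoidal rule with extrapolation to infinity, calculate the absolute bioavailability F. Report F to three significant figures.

F = 0.650

Trapezoidal AUC_0→14.5 (intramuscular injection):
  [0→0.5]: (0.0+233.6)/2 × 0.5 = 58.4
  [0.5→2]: (233.6+281.3)/2 × 1.5 = 386.175
  [2→8]: (281.3+51.4)/2 × 6 = 998.1
  [8→8.25]: (51.4+47.7)/2 × 0.25 = 12.3875
  [8.25→14.25]: (47.7+8.2)/2 × 6 = 167.7
  [14.25→14.5]: (8.2+7.6)/2 × 0.25 = 1.975
  Sum = 1624.7375 ng/mL·hr
Tail: C_last/k_e = 7.6/0.294 = 25.850
AUC_0→∞ (intramuscular injection) = 1624.7375 + 25.850 = 1650.5875 ng/mL·hr
F = (AUC_ev/D_ev)/(AUC_iv/D_iv) = (1650.5875/5)/(2540/5) = 330.1175/508 = 0.6498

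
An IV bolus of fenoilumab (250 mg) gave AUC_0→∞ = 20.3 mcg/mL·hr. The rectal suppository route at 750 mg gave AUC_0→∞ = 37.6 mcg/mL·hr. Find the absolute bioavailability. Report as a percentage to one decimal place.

F = (AUC_ev / D_ev) / (AUC_iv / D_iv)
  = (37.6/750) / (20.3/250)
  = 0.0501333 / 0.0812 = 0.6174
  = 61.74%

F = 61.7%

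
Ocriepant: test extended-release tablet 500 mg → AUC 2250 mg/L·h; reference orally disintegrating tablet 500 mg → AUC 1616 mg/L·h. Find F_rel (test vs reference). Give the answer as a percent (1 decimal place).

F_rel = 139.2%

F_rel = (AUC_test/D_test) / (AUC_ref/D_ref)
      = (2250/500) / (1616/500)
      = 4.5 / 3.232 = 1.3923 = 139.23%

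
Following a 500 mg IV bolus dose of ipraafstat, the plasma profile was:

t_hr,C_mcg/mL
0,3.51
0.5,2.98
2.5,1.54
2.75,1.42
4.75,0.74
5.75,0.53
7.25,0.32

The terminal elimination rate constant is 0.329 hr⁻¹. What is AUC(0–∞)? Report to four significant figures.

AUC = 10.92 mcg/mL·hr

Trapezoidal AUC_0→7.25:
  [0→0.5]: (3.51+2.98)/2 × 0.5 = 1.6225
  [0.5→2.5]: (2.98+1.54)/2 × 2 = 4.52
  [2.5→2.75]: (1.54+1.42)/2 × 0.25 = 0.37
  [2.75→4.75]: (1.42+0.74)/2 × 2 = 2.16
  [4.75→5.75]: (0.74+0.53)/2 × 1 = 0.635
  [5.75→7.25]: (0.53+0.32)/2 × 1.5 = 0.6375
  Sum = 9.945 mcg/mL·hr
Extrapolated tail: C_last / k_e = 0.32 / 0.329 = 0.973
AUC_0→∞ = 9.945 + 0.973 = 10.918 mcg/mL·hr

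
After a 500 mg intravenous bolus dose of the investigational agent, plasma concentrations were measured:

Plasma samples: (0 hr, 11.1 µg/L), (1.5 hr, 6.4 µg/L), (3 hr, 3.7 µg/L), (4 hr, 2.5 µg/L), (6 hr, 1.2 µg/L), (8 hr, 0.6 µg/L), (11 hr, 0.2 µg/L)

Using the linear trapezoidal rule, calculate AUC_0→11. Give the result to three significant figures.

AUC = 30.5 µg/L·hr

Trapezoidal AUC_0→11:
  [0→1.5]: (11.1+6.4)/2 × 1.5 = 13.125
  [1.5→3]: (6.4+3.7)/2 × 1.5 = 7.575
  [3→4]: (3.7+2.5)/2 × 1 = 3.1
  [4→6]: (2.5+1.2)/2 × 2 = 3.7
  [6→8]: (1.2+0.6)/2 × 2 = 1.8
  [8→11]: (0.6+0.2)/2 × 3 = 1.2
  Sum = 30.5 µg/L·hr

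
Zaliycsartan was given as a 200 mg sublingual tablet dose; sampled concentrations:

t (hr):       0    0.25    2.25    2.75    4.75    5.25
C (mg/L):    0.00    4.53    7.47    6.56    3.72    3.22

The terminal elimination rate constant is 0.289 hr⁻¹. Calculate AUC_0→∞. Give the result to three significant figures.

Trapezoidal AUC_0→5.25:
  [0→0.25]: (0.00+4.53)/2 × 0.25 = 0.56625
  [0.25→2.25]: (4.53+7.47)/2 × 2 = 12.0
  [2.25→2.75]: (7.47+6.56)/2 × 0.5 = 3.5075
  [2.75→4.75]: (6.56+3.72)/2 × 2 = 10.28
  [4.75→5.25]: (3.72+3.22)/2 × 0.5 = 1.735
  Sum = 28.08875 mg/L·hr
Extrapolated tail: C_last / k_e = 3.22 / 0.289 = 11.142
AUC_0→∞ = 28.08875 + 11.142 = 39.23075 mg/L·hr

AUC = 39.2 mg/L·hr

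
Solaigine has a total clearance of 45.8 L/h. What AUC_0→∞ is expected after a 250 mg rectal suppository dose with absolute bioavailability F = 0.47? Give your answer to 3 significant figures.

AUC = 2.57 mg/L·h

AUC_0→∞ = F × Dose / CL
        = 0.47 × 250 / 45.8 = 2.5655 mg/L·h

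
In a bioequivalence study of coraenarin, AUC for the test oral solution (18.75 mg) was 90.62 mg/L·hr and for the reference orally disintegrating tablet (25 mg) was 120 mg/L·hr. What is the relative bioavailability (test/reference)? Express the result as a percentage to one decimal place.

F_rel = 100.7%

F_rel = (AUC_test/D_test) / (AUC_ref/D_ref)
      = (90.62/18.75) / (120/25)
      = 4.83307 / 4.8 = 1.0069 = 100.69%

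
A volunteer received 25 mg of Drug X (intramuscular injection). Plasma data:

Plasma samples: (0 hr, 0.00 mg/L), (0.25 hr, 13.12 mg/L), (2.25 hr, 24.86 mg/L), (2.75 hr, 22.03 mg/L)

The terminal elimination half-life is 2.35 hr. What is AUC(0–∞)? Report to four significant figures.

AUC = 126.0 mg/L·hr

Trapezoidal AUC_0→2.75:
  [0→0.25]: (0.00+13.12)/2 × 0.25 = 1.64
  [0.25→2.25]: (13.12+24.86)/2 × 2 = 37.98
  [2.25→2.75]: (24.86+22.03)/2 × 0.5 = 11.7225
  Sum = 51.3425 mg/L·hr
k_e = ln2 / t½ = 0.693147 / 2.35 = 0.2950 hr^-1
Extrapolated tail: C_last / k_e = 22.03 / 0.295 = 74.678
AUC_0→∞ = 51.3425 + 74.678 = 126.0205 mg/L·hr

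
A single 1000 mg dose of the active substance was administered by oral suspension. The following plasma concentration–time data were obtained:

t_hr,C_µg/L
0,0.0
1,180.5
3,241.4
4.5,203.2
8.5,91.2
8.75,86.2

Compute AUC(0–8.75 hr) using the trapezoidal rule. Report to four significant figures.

Trapezoidal AUC_0→8.75:
  [0→1]: (0.0+180.5)/2 × 1 = 90.25
  [1→3]: (180.5+241.4)/2 × 2 = 421.9
  [3→4.5]: (241.4+203.2)/2 × 1.5 = 333.45
  [4.5→8.5]: (203.2+91.2)/2 × 4 = 588.8
  [8.5→8.75]: (91.2+86.2)/2 × 0.25 = 22.175
  Sum = 1456.575 µg/L·hr

AUC = 1457 µg/L·hr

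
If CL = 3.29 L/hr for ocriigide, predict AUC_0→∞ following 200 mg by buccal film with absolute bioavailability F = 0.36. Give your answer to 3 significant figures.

AUC_0→∞ = F × Dose / CL
        = 0.36 × 200 / 3.29 = 21.8845 mg/L·hr

AUC = 21.9 mg/L·hr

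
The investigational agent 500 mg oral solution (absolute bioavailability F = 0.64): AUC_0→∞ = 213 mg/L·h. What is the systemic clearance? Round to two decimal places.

CL = 1.50 L/h

CL = F × Dose / AUC_0→∞
   = 0.64 × 500 / 213 = 1.50235 L/h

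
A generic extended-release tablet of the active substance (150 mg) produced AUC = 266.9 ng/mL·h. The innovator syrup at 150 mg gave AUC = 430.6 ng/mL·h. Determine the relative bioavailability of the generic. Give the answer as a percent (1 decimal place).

F_rel = 62.0%

F_rel = (AUC_test/D_test) / (AUC_ref/D_ref)
      = (266.9/150) / (430.6/150)
      = 1.77933 / 2.87067 = 0.6198 = 61.98%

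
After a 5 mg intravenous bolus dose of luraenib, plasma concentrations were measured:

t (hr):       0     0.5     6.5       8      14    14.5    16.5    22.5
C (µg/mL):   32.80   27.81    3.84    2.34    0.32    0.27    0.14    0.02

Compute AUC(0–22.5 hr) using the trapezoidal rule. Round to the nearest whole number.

Trapezoidal AUC_0→22.5:
  [0→0.5]: (32.80+27.81)/2 × 0.5 = 15.1525
  [0.5→6.5]: (27.81+3.84)/2 × 6 = 94.95
  [6.5→8]: (3.84+2.34)/2 × 1.5 = 4.635
  [8→14]: (2.34+0.32)/2 × 6 = 7.98
  [14→14.5]: (0.32+0.27)/2 × 0.5 = 0.1475
  [14.5→16.5]: (0.27+0.14)/2 × 2 = 0.41
  [16.5→22.5]: (0.14+0.02)/2 × 6 = 0.48
  Sum = 123.755 µg/mL·hr

AUC = 124 µg/mL·hr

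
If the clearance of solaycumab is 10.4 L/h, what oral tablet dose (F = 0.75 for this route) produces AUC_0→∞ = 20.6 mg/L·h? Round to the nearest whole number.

Dose = 286 mg

Dose = CL × AUC_0→∞ / F
     = 10.4 × 20.6 / 0.75 = 285.653 mg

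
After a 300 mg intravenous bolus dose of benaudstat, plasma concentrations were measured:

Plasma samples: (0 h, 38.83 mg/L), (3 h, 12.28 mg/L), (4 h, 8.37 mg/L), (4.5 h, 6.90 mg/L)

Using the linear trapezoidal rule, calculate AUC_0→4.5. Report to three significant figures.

AUC = 90.8 mg/L·h

Trapezoidal AUC_0→4.5:
  [0→3]: (38.83+12.28)/2 × 3 = 76.665
  [3→4]: (12.28+8.37)/2 × 1 = 10.325
  [4→4.5]: (8.37+6.90)/2 × 0.5 = 3.8175
  Sum = 90.8075 mg/L·h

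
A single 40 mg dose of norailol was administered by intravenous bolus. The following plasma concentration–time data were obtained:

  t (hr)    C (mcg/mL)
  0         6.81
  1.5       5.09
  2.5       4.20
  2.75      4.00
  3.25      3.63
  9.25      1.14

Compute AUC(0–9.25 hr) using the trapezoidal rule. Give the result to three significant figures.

AUC = 30.8 mcg/mL·hr

Trapezoidal AUC_0→9.25:
  [0→1.5]: (6.81+5.09)/2 × 1.5 = 8.925
  [1.5→2.5]: (5.09+4.20)/2 × 1 = 4.645
  [2.5→2.75]: (4.20+4.00)/2 × 0.25 = 1.025
  [2.75→3.25]: (4.00+3.63)/2 × 0.5 = 1.9075
  [3.25→9.25]: (3.63+1.14)/2 × 6 = 14.31
  Sum = 30.8125 mcg/mL·hr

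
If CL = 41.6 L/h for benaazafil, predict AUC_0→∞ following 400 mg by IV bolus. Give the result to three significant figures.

AUC_0→∞ = Dose_iv / CL
        = 400 / 41.6 = 9.61538 mg/L·h

AUC = 9.62 mg/L·h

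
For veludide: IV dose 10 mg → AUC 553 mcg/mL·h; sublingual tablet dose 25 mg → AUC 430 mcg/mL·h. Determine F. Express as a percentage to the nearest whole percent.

F = (AUC_ev / D_ev) / (AUC_iv / D_iv)
  = (430/25) / (553/10)
  = 17.2 / 55.3 = 0.3110
  = 31.10%

F = 31%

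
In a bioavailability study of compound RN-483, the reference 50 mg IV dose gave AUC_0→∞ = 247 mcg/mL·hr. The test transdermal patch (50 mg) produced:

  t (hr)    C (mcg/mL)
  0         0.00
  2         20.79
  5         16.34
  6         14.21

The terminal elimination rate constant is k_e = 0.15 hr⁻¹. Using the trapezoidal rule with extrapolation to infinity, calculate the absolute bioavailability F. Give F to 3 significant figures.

Trapezoidal AUC_0→6 (transdermal patch):
  [0→2]: (0.00+20.79)/2 × 2 = 20.79
  [2→5]: (20.79+16.34)/2 × 3 = 55.695
  [5→6]: (16.34+14.21)/2 × 1 = 15.275
  Sum = 91.76 mcg/mL·hr
Tail: C_last/k_e = 14.21/0.15 = 94.733
AUC_0→∞ (transdermal patch) = 91.76 + 94.733 = 186.493 mcg/mL·hr
F = (AUC_ev/D_ev)/(AUC_iv/D_iv) = (186.493/50)/(247/50) = 3.72986/4.94 = 0.7550

F = 0.755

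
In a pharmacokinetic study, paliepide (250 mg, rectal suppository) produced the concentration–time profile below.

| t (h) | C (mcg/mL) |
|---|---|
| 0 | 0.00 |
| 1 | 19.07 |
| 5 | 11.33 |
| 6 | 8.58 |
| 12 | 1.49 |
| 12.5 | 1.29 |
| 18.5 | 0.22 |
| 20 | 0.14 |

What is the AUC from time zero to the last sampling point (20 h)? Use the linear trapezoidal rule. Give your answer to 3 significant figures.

Trapezoidal AUC_0→20:
  [0→1]: (0.00+19.07)/2 × 1 = 9.535
  [1→5]: (19.07+11.33)/2 × 4 = 60.8
  [5→6]: (11.33+8.58)/2 × 1 = 9.955
  [6→12]: (8.58+1.49)/2 × 6 = 30.21
  [12→12.5]: (1.49+1.29)/2 × 0.5 = 0.695
  [12.5→18.5]: (1.29+0.22)/2 × 6 = 4.53
  [18.5→20]: (0.22+0.14)/2 × 1.5 = 0.27
  Sum = 115.995 mcg/mL·h

AUC = 116 mcg/mL·h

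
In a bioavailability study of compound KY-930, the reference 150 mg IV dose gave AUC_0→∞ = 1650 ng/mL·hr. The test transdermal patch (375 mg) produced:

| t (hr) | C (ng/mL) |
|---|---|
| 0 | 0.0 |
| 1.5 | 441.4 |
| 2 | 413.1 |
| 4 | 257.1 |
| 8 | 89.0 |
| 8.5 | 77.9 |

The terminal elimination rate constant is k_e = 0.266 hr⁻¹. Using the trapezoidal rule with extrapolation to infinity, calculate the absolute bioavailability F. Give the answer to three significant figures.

Trapezoidal AUC_0→8.5 (transdermal patch):
  [0→1.5]: (0.0+441.4)/2 × 1.5 = 331.05
  [1.5→2]: (441.4+413.1)/2 × 0.5 = 213.625
  [2→4]: (413.1+257.1)/2 × 2 = 670.2
  [4→8]: (257.1+89.0)/2 × 4 = 692.2
  [8→8.5]: (89.0+77.9)/2 × 0.5 = 41.725
  Sum = 1948.8 ng/mL·hr
Tail: C_last/k_e = 77.9/0.266 = 292.857
AUC_0→∞ (transdermal patch) = 1948.8 + 292.857 = 2241.657 ng/mL·hr
F = (AUC_ev/D_ev)/(AUC_iv/D_iv) = (2241.657/375)/(1650/150) = 5.977752/11 = 0.5434

F = 0.543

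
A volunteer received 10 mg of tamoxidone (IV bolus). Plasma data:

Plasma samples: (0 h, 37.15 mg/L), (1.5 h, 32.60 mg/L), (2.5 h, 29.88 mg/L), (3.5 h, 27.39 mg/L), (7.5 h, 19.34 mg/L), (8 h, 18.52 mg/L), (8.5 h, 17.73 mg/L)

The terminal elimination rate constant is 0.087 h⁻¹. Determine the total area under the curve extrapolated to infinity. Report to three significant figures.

Trapezoidal AUC_0→8.5:
  [0→1.5]: (37.15+32.60)/2 × 1.5 = 52.3125
  [1.5→2.5]: (32.60+29.88)/2 × 1 = 31.24
  [2.5→3.5]: (29.88+27.39)/2 × 1 = 28.635
  [3.5→7.5]: (27.39+19.34)/2 × 4 = 93.46
  [7.5→8]: (19.34+18.52)/2 × 0.5 = 9.465
  [8→8.5]: (18.52+17.73)/2 × 0.5 = 9.0625
  Sum = 224.175 mg/L·h
Extrapolated tail: C_last / k_e = 17.73 / 0.087 = 203.793
AUC_0→∞ = 224.175 + 203.793 = 427.968 mg/L·h

AUC = 428 mg/L·h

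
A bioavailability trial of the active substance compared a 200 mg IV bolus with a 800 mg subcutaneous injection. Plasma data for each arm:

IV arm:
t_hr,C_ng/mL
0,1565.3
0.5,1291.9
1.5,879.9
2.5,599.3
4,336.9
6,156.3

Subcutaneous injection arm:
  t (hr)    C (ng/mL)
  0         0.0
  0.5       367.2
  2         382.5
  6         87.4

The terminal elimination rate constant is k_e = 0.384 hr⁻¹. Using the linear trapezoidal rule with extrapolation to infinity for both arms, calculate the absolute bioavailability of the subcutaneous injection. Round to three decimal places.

Trapezoidal AUC_0→6 (IV):
  [0→0.5]: (1565.3+1291.9)/2 × 0.5 = 714.3
  [0.5→1.5]: (1291.9+879.9)/2 × 1 = 1085.9
  [1.5→2.5]: (879.9+599.3)/2 × 1 = 739.6
  [2.5→4]: (599.3+336.9)/2 × 1.5 = 702.15
  [4→6]: (336.9+156.3)/2 × 2 = 493.2
  Sum = 3735.15 ng/mL·hr
IV tail: 156.3/0.384 = 407.031; AUC_iv,0→∞ = 3735.15 + 407.031 = 4142.181 ng/mL·hr
Trapezoidal AUC_0→6 (subcutaneous injection):
  [0→0.5]: (0.0+367.2)/2 × 0.5 = 91.8
  [0.5→2]: (367.2+382.5)/2 × 1.5 = 562.275
  [2→6]: (382.5+87.4)/2 × 4 = 939.8
  Sum = 1593.875 ng/mL·hr
subcutaneous injection tail: 87.4/0.384 = 227.604; AUC_ev,0→∞ = 1593.875 + 227.604 = 1821.479 ng/mL·hr
F = (AUC_ev/D_ev)/(AUC_iv/D_iv) = (1821.479/800)/(4142.181/200) = 2.27685/20.710905 = 0.1099

F = 0.110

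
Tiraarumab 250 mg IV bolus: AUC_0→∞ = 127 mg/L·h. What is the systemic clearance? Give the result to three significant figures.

CL = Dose_iv / AUC_0→∞
   = 250 / 127 = 1.9685 L/h

CL = 1.97 L/h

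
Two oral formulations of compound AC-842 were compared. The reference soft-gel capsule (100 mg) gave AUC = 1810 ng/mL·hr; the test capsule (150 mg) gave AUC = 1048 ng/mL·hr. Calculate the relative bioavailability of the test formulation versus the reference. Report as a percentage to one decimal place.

F_rel = 38.6%

F_rel = (AUC_test/D_test) / (AUC_ref/D_ref)
      = (1048/150) / (1810/100)
      = 6.98667 / 18.1 = 0.3860 = 38.60%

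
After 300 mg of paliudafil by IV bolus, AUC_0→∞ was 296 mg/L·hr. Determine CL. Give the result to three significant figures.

CL = 1.01 L/hr

CL = Dose_iv / AUC_0→∞
   = 300 / 296 = 1.01351 L/hr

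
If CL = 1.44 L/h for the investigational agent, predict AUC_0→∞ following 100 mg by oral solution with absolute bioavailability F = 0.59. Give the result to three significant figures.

AUC = 41.0 mg/L·h

AUC_0→∞ = F × Dose / CL
        = 0.59 × 100 / 1.44 = 40.9722 mg/L·h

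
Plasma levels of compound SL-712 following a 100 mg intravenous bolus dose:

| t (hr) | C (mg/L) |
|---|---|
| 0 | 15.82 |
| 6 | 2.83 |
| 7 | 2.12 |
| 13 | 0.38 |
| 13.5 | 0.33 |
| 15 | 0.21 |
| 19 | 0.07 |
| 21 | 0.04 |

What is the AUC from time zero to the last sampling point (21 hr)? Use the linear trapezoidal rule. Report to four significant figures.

AUC = 67.18 mg/L·hr

Trapezoidal AUC_0→21:
  [0→6]: (15.82+2.83)/2 × 6 = 55.95
  [6→7]: (2.83+2.12)/2 × 1 = 2.475
  [7→13]: (2.12+0.38)/2 × 6 = 7.5
  [13→13.5]: (0.38+0.33)/2 × 0.5 = 0.1775
  [13.5→15]: (0.33+0.21)/2 × 1.5 = 0.405
  [15→19]: (0.21+0.07)/2 × 4 = 0.56
  [19→21]: (0.07+0.04)/2 × 2 = 0.11
  Sum = 67.1775 mg/L·hr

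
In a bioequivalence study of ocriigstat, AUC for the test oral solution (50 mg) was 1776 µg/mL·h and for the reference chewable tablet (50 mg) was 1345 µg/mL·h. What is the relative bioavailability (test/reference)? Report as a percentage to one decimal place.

F_rel = 132.0%

F_rel = (AUC_test/D_test) / (AUC_ref/D_ref)
      = (1776/50) / (1345/50)
      = 35.52 / 26.9 = 1.3204 = 132.04%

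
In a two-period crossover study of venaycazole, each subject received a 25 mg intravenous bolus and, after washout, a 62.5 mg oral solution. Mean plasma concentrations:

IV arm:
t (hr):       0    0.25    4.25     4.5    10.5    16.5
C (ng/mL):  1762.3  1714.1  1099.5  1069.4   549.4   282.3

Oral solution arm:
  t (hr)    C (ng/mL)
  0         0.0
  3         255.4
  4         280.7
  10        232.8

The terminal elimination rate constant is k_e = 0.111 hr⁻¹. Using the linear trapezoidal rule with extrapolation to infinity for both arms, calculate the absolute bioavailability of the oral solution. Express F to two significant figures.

F = 0.11

Trapezoidal AUC_0→16.5 (IV):
  [0→0.25]: (1762.3+1714.1)/2 × 0.25 = 434.55
  [0.25→4.25]: (1714.1+1099.5)/2 × 4 = 5627.2
  [4.25→4.5]: (1099.5+1069.4)/2 × 0.25 = 271.1125
  [4.5→10.5]: (1069.4+549.4)/2 × 6 = 4856.4
  [10.5→16.5]: (549.4+282.3)/2 × 6 = 2495.1
  Sum = 13684.3625 ng/mL·hr
IV tail: 282.3/0.111 = 2543.243; AUC_iv,0→∞ = 13684.3625 + 2543.243 = 16227.6055 ng/mL·hr
Trapezoidal AUC_0→10 (oral solution):
  [0→3]: (0.0+255.4)/2 × 3 = 383.1
  [3→4]: (255.4+280.7)/2 × 1 = 268.05
  [4→10]: (280.7+232.8)/2 × 6 = 1540.5
  Sum = 2191.65 ng/mL·hr
oral solution tail: 232.8/0.111 = 2097.297; AUC_ev,0→∞ = 2191.65 + 2097.297 = 4288.947 ng/mL·hr
F = (AUC_ev/D_ev)/(AUC_iv/D_iv) = (4288.947/62.5)/(16227.6055/25) = 68.623152/649.10422 = 0.1057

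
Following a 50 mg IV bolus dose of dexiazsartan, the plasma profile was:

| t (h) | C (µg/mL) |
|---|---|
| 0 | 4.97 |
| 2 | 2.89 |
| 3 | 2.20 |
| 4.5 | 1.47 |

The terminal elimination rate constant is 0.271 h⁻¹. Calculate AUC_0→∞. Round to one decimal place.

AUC = 18.6 µg/mL·h

Trapezoidal AUC_0→4.5:
  [0→2]: (4.97+2.89)/2 × 2 = 7.86
  [2→3]: (2.89+2.20)/2 × 1 = 2.545
  [3→4.5]: (2.20+1.47)/2 × 1.5 = 2.7525
  Sum = 13.1575 µg/mL·h
Extrapolated tail: C_last / k_e = 1.47 / 0.271 = 5.424
AUC_0→∞ = 13.1575 + 5.424 = 18.5815 µg/mL·h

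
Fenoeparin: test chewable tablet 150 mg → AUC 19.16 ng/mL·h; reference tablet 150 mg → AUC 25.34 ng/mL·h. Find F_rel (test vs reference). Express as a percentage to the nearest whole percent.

F_rel = (AUC_test/D_test) / (AUC_ref/D_ref)
      = (19.16/150) / (25.34/150)
      = 0.127733 / 0.168933 = 0.7561 = 75.61%

F_rel = 76%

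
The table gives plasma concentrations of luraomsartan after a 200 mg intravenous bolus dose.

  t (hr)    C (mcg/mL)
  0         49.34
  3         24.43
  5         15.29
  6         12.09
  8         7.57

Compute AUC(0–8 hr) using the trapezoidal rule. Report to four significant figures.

Trapezoidal AUC_0→8:
  [0→3]: (49.34+24.43)/2 × 3 = 110.655
  [3→5]: (24.43+15.29)/2 × 2 = 39.72
  [5→6]: (15.29+12.09)/2 × 1 = 13.69
  [6→8]: (12.09+7.57)/2 × 2 = 19.66
  Sum = 183.725 mcg/mL·hr

AUC = 183.7 mcg/mL·hr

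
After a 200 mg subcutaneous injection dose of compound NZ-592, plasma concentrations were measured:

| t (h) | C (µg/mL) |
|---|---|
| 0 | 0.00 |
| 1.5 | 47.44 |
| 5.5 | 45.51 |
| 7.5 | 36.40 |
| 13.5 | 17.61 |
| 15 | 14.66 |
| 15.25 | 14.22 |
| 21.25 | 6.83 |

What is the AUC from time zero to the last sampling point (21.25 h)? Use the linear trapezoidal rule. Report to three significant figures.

Trapezoidal AUC_0→21.25:
  [0→1.5]: (0.00+47.44)/2 × 1.5 = 35.58
  [1.5→5.5]: (47.44+45.51)/2 × 4 = 185.9
  [5.5→7.5]: (45.51+36.40)/2 × 2 = 81.91
  [7.5→13.5]: (36.40+17.61)/2 × 6 = 162.03
  [13.5→15]: (17.61+14.66)/2 × 1.5 = 24.2025
  [15→15.25]: (14.66+14.22)/2 × 0.25 = 3.61
  [15.25→21.25]: (14.22+6.83)/2 × 6 = 63.15
  Sum = 556.3825 µg/mL·h

AUC = 556 µg/mL·h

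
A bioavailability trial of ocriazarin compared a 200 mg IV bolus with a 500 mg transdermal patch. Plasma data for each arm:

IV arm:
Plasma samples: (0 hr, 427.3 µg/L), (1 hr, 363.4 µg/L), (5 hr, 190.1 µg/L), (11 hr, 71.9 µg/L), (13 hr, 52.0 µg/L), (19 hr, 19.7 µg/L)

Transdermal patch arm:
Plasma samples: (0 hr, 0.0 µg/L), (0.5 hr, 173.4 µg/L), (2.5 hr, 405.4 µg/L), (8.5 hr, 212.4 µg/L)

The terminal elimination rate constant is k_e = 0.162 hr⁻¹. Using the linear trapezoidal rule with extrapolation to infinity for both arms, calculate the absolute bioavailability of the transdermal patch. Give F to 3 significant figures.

F = 0.551

Trapezoidal AUC_0→19 (IV):
  [0→1]: (427.3+363.4)/2 × 1 = 395.35
  [1→5]: (363.4+190.1)/2 × 4 = 1107.0
  [5→11]: (190.1+71.9)/2 × 6 = 786.0
  [11→13]: (71.9+52.0)/2 × 2 = 123.9
  [13→19]: (52.0+19.7)/2 × 6 = 215.1
  Sum = 2627.35 µg/L·hr
IV tail: 19.7/0.162 = 121.605; AUC_iv,0→∞ = 2627.35 + 121.605 = 2748.955 µg/L·hr
Trapezoidal AUC_0→8.5 (transdermal patch):
  [0→0.5]: (0.0+173.4)/2 × 0.5 = 43.35
  [0.5→2.5]: (173.4+405.4)/2 × 2 = 578.8
  [2.5→8.5]: (405.4+212.4)/2 × 6 = 1853.4
  Sum = 2475.55 µg/L·hr
transdermal patch tail: 212.4/0.162 = 1311.111; AUC_ev,0→∞ = 2475.55 + 1311.111 = 3786.661 µg/L·hr
F = (AUC_ev/D_ev)/(AUC_iv/D_iv) = (3786.661/500)/(2748.955/200) = 7.573322/13.744775 = 0.5510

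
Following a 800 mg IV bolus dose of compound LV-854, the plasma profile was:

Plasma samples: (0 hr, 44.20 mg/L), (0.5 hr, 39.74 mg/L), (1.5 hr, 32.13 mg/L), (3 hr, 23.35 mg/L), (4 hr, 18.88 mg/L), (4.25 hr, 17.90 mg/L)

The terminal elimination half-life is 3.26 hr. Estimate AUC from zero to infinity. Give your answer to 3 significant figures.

AUC = 208 mg/L·hr

Trapezoidal AUC_0→4.25:
  [0→0.5]: (44.20+39.74)/2 × 0.5 = 20.985
  [0.5→1.5]: (39.74+32.13)/2 × 1 = 35.935
  [1.5→3]: (32.13+23.35)/2 × 1.5 = 41.61
  [3→4]: (23.35+18.88)/2 × 1 = 21.115
  [4→4.25]: (18.88+17.90)/2 × 0.25 = 4.5975
  Sum = 124.2425 mg/L·hr
k_e = ln2 / t½ = 0.693147 / 3.26 = 0.2126 hr^-1
Extrapolated tail: C_last / k_e = 17.90 / 0.2126 = 84.196
AUC_0→∞ = 124.2425 + 84.196 = 208.4385 mg/L·hr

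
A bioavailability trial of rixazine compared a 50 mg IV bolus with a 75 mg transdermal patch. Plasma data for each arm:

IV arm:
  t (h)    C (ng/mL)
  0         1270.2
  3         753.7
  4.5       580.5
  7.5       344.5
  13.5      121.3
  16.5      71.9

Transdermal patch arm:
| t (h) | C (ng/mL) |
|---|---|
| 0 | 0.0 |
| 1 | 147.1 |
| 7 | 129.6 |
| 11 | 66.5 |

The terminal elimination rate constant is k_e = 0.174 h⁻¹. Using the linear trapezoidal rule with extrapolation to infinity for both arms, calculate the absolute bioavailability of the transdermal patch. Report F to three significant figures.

Trapezoidal AUC_0→16.5 (IV):
  [0→3]: (1270.2+753.7)/2 × 3 = 3035.85
  [3→4.5]: (753.7+580.5)/2 × 1.5 = 1000.65
  [4.5→7.5]: (580.5+344.5)/2 × 3 = 1387.5
  [7.5→13.5]: (344.5+121.3)/2 × 6 = 1397.4
  [13.5→16.5]: (121.3+71.9)/2 × 3 = 289.8
  Sum = 7111.2 ng/mL·h
IV tail: 71.9/0.174 = 413.218; AUC_iv,0→∞ = 7111.2 + 413.218 = 7524.418 ng/mL·h
Trapezoidal AUC_0→11 (transdermal patch):
  [0→1]: (0.0+147.1)/2 × 1 = 73.55
  [1→7]: (147.1+129.6)/2 × 6 = 830.1
  [7→11]: (129.6+66.5)/2 × 4 = 392.2
  Sum = 1295.85 ng/mL·h
transdermal patch tail: 66.5/0.174 = 382.184; AUC_ev,0→∞ = 1295.85 + 382.184 = 1678.034 ng/mL·h
F = (AUC_ev/D_ev)/(AUC_iv/D_iv) = (1678.034/75)/(7524.418/50) = 22.3738/150.48836 = 0.1487

F = 0.149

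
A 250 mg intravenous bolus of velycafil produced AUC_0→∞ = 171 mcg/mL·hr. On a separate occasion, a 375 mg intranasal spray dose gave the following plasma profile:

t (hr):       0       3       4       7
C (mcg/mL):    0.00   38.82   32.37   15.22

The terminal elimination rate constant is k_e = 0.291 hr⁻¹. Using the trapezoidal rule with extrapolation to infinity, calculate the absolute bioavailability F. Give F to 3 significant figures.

F = 0.848

Trapezoidal AUC_0→7 (intranasal spray):
  [0→3]: (0.00+38.82)/2 × 3 = 58.23
  [3→4]: (38.82+32.37)/2 × 1 = 35.595
  [4→7]: (32.37+15.22)/2 × 3 = 71.385
  Sum = 165.21 mcg/mL·hr
Tail: C_last/k_e = 15.22/0.291 = 52.302
AUC_0→∞ (intranasal spray) = 165.21 + 52.302 = 217.512 mcg/mL·hr
F = (AUC_ev/D_ev)/(AUC_iv/D_iv) = (217.512/375)/(171/250) = 0.580032/0.684 = 0.8480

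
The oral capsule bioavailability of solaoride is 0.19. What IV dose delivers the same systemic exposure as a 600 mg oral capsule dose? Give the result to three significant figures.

D_iv = 114 mg

Systemic exposure from an extravascular dose = F × D_ev, so the equivalent IV dose is F × D_ev.
D_iv = F × D_ev = 0.19 × 600 = 114 mg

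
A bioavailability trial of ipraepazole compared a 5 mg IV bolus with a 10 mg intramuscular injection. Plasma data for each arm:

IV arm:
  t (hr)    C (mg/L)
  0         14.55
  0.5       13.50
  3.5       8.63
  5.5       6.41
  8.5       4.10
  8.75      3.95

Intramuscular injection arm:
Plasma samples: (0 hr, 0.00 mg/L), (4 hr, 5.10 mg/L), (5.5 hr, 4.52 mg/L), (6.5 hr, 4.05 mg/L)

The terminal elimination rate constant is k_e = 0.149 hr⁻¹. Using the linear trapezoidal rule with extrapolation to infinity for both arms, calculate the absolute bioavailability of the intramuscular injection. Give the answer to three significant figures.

F = 0.248

Trapezoidal AUC_0→8.75 (IV):
  [0→0.5]: (14.55+13.50)/2 × 0.5 = 7.0125
  [0.5→3.5]: (13.50+8.63)/2 × 3 = 33.195
  [3.5→5.5]: (8.63+6.41)/2 × 2 = 15.04
  [5.5→8.5]: (6.41+4.10)/2 × 3 = 15.765
  [8.5→8.75]: (4.10+3.95)/2 × 0.25 = 1.00625
  Sum = 72.01875 mg/L·hr
IV tail: 3.95/0.149 = 26.510; AUC_iv,0→∞ = 72.01875 + 26.510 = 98.52875 mg/L·hr
Trapezoidal AUC_0→6.5 (intramuscular injection):
  [0→4]: (0.00+5.10)/2 × 4 = 10.2
  [4→5.5]: (5.10+4.52)/2 × 1.5 = 7.215
  [5.5→6.5]: (4.52+4.05)/2 × 1 = 4.285
  Sum = 21.7 mg/L·hr
intramuscular injection tail: 4.05/0.149 = 27.181; AUC_ev,0→∞ = 21.7 + 27.181 = 48.881 mg/L·hr
F = (AUC_ev/D_ev)/(AUC_iv/D_iv) = (48.881/10)/(98.52875/5) = 4.8881/19.70575 = 0.2481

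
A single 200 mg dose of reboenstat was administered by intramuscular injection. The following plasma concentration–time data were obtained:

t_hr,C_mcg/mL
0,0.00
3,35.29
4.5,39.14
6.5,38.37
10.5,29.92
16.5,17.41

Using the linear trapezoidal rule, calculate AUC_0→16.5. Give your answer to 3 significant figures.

Trapezoidal AUC_0→16.5:
  [0→3]: (0.00+35.29)/2 × 3 = 52.935
  [3→4.5]: (35.29+39.14)/2 × 1.5 = 55.8225
  [4.5→6.5]: (39.14+38.37)/2 × 2 = 77.51
  [6.5→10.5]: (38.37+29.92)/2 × 4 = 136.58
  [10.5→16.5]: (29.92+17.41)/2 × 6 = 141.99
  Sum = 464.8375 mcg/mL·hr

AUC = 465 mcg/mL·hr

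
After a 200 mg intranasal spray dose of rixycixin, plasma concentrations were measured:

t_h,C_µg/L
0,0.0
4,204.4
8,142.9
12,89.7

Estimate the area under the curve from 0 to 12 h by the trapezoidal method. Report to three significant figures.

Trapezoidal AUC_0→12:
  [0→4]: (0.0+204.4)/2 × 4 = 408.8
  [4→8]: (204.4+142.9)/2 × 4 = 694.6
  [8→12]: (142.9+89.7)/2 × 4 = 465.2
  Sum = 1568.6 µg/L·h

AUC = 1570 µg/L·h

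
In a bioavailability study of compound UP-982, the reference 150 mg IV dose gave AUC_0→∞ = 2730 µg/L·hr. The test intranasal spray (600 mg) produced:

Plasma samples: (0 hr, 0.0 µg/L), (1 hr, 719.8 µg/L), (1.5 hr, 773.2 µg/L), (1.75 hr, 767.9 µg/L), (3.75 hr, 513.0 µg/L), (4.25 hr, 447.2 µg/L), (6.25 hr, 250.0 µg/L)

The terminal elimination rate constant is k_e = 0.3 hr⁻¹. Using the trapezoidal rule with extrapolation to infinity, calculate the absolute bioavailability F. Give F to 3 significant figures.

F = 0.364

Trapezoidal AUC_0→6.25 (intranasal spray):
  [0→1]: (0.0+719.8)/2 × 1 = 359.9
  [1→1.5]: (719.8+773.2)/2 × 0.5 = 373.25
  [1.5→1.75]: (773.2+767.9)/2 × 0.25 = 192.6375
  [1.75→3.75]: (767.9+513.0)/2 × 2 = 1280.9
  [3.75→4.25]: (513.0+447.2)/2 × 0.5 = 240.05
  [4.25→6.25]: (447.2+250.0)/2 × 2 = 697.2
  Sum = 3143.9375 µg/L·hr
Tail: C_last/k_e = 250.0/0.3 = 833.333
AUC_0→∞ (intranasal spray) = 3143.9375 + 833.333 = 3977.2705 µg/L·hr
F = (AUC_ev/D_ev)/(AUC_iv/D_iv) = (3977.2705/600)/(2730/150) = 6.62878/18.2 = 0.3642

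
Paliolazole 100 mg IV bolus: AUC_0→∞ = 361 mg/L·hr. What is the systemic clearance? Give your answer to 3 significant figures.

CL = Dose_iv / AUC_0→∞
   = 100 / 361 = 0.277008 L/hr

CL = 0.277 L/hr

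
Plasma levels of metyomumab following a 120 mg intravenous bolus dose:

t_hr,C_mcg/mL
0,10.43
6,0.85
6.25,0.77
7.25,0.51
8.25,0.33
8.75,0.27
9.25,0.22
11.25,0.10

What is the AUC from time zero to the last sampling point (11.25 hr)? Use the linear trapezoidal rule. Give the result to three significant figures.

Trapezoidal AUC_0→11.25:
  [0→6]: (10.43+0.85)/2 × 6 = 33.84
  [6→6.25]: (0.85+0.77)/2 × 0.25 = 0.2025
  [6.25→7.25]: (0.77+0.51)/2 × 1 = 0.64
  [7.25→8.25]: (0.51+0.33)/2 × 1 = 0.42
  [8.25→8.75]: (0.33+0.27)/2 × 0.5 = 0.15
  [8.75→9.25]: (0.27+0.22)/2 × 0.5 = 0.1225
  [9.25→11.25]: (0.22+0.10)/2 × 2 = 0.32
  Sum = 35.695 mcg/mL·hr

AUC = 35.7 mcg/mL·hr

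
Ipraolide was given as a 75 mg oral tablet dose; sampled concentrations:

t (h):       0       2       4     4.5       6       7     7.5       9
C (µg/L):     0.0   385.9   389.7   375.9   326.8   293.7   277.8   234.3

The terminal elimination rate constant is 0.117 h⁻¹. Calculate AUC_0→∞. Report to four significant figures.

Trapezoidal AUC_0→9:
  [0→2]: (0.0+385.9)/2 × 2 = 385.9
  [2→4]: (385.9+389.7)/2 × 2 = 775.6
  [4→4.5]: (389.7+375.9)/2 × 0.5 = 191.4
  [4.5→6]: (375.9+326.8)/2 × 1.5 = 527.025
  [6→7]: (326.8+293.7)/2 × 1 = 310.25
  [7→7.5]: (293.7+277.8)/2 × 0.5 = 142.875
  [7.5→9]: (277.8+234.3)/2 × 1.5 = 384.075
  Sum = 2717.125 µg/L·h
Extrapolated tail: C_last / k_e = 234.3 / 0.117 = 2002.564
AUC_0→∞ = 2717.125 + 2002.564 = 4719.689 µg/L·h

AUC = 4720 µg/L·h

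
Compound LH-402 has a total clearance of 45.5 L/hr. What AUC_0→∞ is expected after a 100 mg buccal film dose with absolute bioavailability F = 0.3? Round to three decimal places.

AUC_0→∞ = F × Dose / CL
        = 0.3 × 100 / 45.5 = 0.659341 mg/L·hr

AUC = 0.659 mg/L·hr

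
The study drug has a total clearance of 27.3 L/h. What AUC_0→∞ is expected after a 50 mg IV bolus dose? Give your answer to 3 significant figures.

AUC = 1.83 mg/L·h

AUC_0→∞ = Dose_iv / CL
        = 50 / 27.3 = 1.8315 mg/L·h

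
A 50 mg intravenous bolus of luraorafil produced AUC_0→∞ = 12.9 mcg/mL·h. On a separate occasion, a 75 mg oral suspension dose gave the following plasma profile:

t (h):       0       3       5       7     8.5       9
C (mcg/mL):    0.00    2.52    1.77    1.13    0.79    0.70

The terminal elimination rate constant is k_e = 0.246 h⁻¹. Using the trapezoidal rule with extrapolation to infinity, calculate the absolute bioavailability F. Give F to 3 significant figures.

F = 0.808

Trapezoidal AUC_0→9 (oral suspension):
  [0→3]: (0.00+2.52)/2 × 3 = 3.78
  [3→5]: (2.52+1.77)/2 × 2 = 4.29
  [5→7]: (1.77+1.13)/2 × 2 = 2.9
  [7→8.5]: (1.13+0.79)/2 × 1.5 = 1.44
  [8.5→9]: (0.79+0.70)/2 × 0.5 = 0.3725
  Sum = 12.7825 mcg/mL·h
Tail: C_last/k_e = 0.70/0.246 = 2.846
AUC_0→∞ (oral suspension) = 12.7825 + 2.846 = 15.6285 mcg/mL·h
F = (AUC_ev/D_ev)/(AUC_iv/D_iv) = (15.6285/75)/(12.9/50) = 0.20838/0.258 = 0.8077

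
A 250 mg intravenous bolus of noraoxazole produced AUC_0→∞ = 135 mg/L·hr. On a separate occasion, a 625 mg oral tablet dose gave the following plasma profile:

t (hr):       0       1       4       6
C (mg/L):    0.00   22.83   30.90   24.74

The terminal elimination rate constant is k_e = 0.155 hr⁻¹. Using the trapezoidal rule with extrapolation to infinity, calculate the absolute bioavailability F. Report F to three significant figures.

Trapezoidal AUC_0→6 (oral tablet):
  [0→1]: (0.00+22.83)/2 × 1 = 11.415
  [1→4]: (22.83+30.90)/2 × 3 = 80.595
  [4→6]: (30.90+24.74)/2 × 2 = 55.64
  Sum = 147.65 mg/L·hr
Tail: C_last/k_e = 24.74/0.155 = 159.613
AUC_0→∞ (oral tablet) = 147.65 + 159.613 = 307.263 mg/L·hr
F = (AUC_ev/D_ev)/(AUC_iv/D_iv) = (307.263/625)/(135/250) = 0.4916208/0.54 = 0.9104

F = 0.910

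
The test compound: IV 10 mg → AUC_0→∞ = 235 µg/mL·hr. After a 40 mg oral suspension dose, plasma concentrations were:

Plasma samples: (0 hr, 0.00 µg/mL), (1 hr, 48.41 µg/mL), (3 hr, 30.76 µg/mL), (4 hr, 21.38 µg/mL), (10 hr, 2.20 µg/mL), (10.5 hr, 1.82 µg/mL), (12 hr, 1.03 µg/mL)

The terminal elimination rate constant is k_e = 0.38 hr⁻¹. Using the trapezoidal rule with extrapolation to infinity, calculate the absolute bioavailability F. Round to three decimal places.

Trapezoidal AUC_0→12 (oral suspension):
  [0→1]: (0.00+48.41)/2 × 1 = 24.205
  [1→3]: (48.41+30.76)/2 × 2 = 79.17
  [3→4]: (30.76+21.38)/2 × 1 = 26.07
  [4→10]: (21.38+2.20)/2 × 6 = 70.74
  [10→10.5]: (2.20+1.82)/2 × 0.5 = 1.005
  [10.5→12]: (1.82+1.03)/2 × 1.5 = 2.1375
  Sum = 203.3275 µg/mL·hr
Tail: C_last/k_e = 1.03/0.38 = 2.711
AUC_0→∞ (oral suspension) = 203.3275 + 2.711 = 206.0385 µg/mL·hr
F = (AUC_ev/D_ev)/(AUC_iv/D_iv) = (206.0385/40)/(235/10) = 5.1509625/23.5 = 0.2192

F = 0.219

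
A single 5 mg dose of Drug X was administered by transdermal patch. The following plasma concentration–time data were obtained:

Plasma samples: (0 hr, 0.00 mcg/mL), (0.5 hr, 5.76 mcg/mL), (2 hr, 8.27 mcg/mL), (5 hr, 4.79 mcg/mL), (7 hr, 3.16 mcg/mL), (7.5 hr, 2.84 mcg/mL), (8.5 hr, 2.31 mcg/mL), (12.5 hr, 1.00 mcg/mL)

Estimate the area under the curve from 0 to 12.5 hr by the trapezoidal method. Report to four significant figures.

Trapezoidal AUC_0→12.5:
  [0→0.5]: (0.00+5.76)/2 × 0.5 = 1.44
  [0.5→2]: (5.76+8.27)/2 × 1.5 = 10.5225
  [2→5]: (8.27+4.79)/2 × 3 = 19.59
  [5→7]: (4.79+3.16)/2 × 2 = 7.95
  [7→7.5]: (3.16+2.84)/2 × 0.5 = 1.5
  [7.5→8.5]: (2.84+2.31)/2 × 1 = 2.575
  [8.5→12.5]: (2.31+1.00)/2 × 4 = 6.62
  Sum = 50.1975 mcg/mL·hr

AUC = 50.20 mcg/mL·hr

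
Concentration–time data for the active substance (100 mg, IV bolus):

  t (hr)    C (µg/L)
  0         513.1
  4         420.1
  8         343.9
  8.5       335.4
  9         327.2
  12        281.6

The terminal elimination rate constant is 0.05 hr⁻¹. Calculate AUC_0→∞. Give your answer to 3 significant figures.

AUC = 10300 µg/L·hr

Trapezoidal AUC_0→12:
  [0→4]: (513.1+420.1)/2 × 4 = 1866.4
  [4→8]: (420.1+343.9)/2 × 4 = 1528.0
  [8→8.5]: (343.9+335.4)/2 × 0.5 = 169.825
  [8.5→9]: (335.4+327.2)/2 × 0.5 = 165.65
  [9→12]: (327.2+281.6)/2 × 3 = 913.2
  Sum = 4643.075 µg/L·hr
Extrapolated tail: C_last / k_e = 281.6 / 0.05 = 5632.000
AUC_0→∞ = 4643.075 + 5632.000 = 10275.075 µg/L·hr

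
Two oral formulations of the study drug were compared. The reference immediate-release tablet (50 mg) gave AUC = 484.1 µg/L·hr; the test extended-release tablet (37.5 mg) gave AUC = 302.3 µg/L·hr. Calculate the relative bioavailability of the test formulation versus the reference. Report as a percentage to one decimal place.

F_rel = 83.3%

F_rel = (AUC_test/D_test) / (AUC_ref/D_ref)
      = (302.3/37.5) / (484.1/50)
      = 8.06133 / 9.682 = 0.8326 = 83.26%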